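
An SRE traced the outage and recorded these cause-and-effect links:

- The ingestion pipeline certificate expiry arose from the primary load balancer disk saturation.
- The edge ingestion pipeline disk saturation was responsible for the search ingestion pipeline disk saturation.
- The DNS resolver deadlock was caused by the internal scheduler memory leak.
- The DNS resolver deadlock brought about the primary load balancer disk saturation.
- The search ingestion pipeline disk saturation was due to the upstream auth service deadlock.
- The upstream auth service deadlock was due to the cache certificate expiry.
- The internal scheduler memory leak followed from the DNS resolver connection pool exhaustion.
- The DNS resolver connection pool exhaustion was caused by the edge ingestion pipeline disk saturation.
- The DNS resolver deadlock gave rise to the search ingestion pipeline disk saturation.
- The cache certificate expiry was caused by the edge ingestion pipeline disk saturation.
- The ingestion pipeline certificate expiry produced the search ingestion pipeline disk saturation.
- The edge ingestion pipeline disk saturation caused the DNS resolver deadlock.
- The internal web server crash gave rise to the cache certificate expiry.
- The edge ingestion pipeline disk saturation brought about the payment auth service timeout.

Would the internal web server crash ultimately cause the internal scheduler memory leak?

No

The internal web server crash leads to the cache certificate expiry, the upstream auth service deadlock, the search ingestion pipeline disk saturation; the internal scheduler memory leak is not among them.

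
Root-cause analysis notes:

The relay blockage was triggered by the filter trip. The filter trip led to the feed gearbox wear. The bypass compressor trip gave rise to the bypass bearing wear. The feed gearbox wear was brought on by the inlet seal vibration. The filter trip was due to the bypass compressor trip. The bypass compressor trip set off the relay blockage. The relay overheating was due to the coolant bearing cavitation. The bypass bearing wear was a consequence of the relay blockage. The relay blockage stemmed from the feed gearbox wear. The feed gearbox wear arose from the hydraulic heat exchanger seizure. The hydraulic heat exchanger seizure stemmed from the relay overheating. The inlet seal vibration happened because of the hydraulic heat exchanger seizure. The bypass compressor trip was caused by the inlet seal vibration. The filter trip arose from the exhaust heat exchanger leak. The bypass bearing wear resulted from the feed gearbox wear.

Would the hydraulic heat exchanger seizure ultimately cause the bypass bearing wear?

Yes

There is a causal chain: the hydraulic heat exchanger seizure → the feed gearbox wear → the bypass bearing wear.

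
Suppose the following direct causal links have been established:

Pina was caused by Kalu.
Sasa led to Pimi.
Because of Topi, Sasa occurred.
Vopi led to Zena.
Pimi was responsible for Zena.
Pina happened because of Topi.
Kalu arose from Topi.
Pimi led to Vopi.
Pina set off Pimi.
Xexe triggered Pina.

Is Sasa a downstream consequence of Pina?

No

Pina leads to Pimi, Vopi, Zena; Sasa is not among them.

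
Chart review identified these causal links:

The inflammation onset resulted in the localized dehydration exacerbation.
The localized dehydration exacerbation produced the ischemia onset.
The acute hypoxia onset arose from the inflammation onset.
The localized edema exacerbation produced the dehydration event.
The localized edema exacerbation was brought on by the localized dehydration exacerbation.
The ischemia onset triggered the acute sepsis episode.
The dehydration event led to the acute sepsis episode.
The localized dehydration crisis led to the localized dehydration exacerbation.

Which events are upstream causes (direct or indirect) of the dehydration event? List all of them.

the inflammation onset, the localized dehydration crisis, the localized dehydration exacerbation, the localized edema exacerbation

Immediate cause of the dehydration event: the localized edema exacerbation.
Further upstream: the inflammation onset, the localized dehydration exacerbation, the localized dehydration crisis.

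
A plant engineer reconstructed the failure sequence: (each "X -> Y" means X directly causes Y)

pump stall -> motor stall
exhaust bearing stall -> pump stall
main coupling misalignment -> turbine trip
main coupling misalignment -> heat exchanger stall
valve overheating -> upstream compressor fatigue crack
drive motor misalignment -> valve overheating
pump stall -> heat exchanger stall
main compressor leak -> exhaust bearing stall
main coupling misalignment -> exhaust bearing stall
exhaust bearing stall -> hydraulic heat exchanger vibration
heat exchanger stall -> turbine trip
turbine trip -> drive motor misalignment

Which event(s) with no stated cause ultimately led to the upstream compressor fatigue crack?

the main compressor leak, the main coupling misalignment

Tracing upstream from the upstream compressor fatigue crack: the upstream compressor fatigue crack ← the valve overheating ← the drive motor misalignment ← the turbine trip ← the main coupling misalignment.
A separate upstream branch: the upstream compressor fatigue crack ← the valve overheating ← the drive motor misalignment ← the turbine trip ← the heat exchanger stall ← the pump stall ← the exhaust bearing stall ← the main compressor leak.
Each of those chain origins has no stated cause.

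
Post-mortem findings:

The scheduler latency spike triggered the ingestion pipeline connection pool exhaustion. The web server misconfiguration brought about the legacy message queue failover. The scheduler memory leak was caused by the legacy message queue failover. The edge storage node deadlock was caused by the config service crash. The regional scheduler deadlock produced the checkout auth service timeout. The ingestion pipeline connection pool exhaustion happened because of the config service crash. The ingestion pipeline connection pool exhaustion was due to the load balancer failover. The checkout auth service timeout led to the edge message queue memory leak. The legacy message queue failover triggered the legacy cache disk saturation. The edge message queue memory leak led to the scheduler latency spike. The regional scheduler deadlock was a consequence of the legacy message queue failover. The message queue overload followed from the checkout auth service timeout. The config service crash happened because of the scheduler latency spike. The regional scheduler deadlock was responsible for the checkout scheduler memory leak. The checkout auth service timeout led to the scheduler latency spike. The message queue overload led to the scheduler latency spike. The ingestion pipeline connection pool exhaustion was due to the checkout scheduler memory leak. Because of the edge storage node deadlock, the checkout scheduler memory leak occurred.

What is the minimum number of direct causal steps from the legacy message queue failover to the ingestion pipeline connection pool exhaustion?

3

Shortest chain: the legacy message queue failover → the regional scheduler deadlock → the checkout scheduler memory leak → the ingestion pipeline connection pool exhaustion.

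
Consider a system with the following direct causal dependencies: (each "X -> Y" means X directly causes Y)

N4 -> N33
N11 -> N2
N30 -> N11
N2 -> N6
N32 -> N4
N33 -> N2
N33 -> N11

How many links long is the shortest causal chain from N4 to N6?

Shortest chain: N4 → N33 → N2 → N6.

3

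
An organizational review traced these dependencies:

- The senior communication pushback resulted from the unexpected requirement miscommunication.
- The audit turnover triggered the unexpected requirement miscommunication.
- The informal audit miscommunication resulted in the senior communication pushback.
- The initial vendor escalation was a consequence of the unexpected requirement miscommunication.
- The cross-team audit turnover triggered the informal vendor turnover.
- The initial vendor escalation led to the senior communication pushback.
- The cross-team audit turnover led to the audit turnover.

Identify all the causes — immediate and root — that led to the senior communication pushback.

Immediate causes of the senior communication pushback: the unexpected requirement miscommunication, the initial vendor escalation, the informal audit miscommunication.
Further upstream: the cross-team audit turnover, the audit turnover.

the audit turnover, the cross-team audit turnover, the informal audit miscommunication, the initial vendor escalation, the unexpected requirement miscommunication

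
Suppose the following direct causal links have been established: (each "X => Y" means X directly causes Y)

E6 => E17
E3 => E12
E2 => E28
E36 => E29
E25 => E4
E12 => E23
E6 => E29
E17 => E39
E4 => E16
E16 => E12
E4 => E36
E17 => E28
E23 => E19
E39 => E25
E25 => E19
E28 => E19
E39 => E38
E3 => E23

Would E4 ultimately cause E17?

No

E4 leads to E36, E29, E16, E12, E23, E19; E17 is not among them.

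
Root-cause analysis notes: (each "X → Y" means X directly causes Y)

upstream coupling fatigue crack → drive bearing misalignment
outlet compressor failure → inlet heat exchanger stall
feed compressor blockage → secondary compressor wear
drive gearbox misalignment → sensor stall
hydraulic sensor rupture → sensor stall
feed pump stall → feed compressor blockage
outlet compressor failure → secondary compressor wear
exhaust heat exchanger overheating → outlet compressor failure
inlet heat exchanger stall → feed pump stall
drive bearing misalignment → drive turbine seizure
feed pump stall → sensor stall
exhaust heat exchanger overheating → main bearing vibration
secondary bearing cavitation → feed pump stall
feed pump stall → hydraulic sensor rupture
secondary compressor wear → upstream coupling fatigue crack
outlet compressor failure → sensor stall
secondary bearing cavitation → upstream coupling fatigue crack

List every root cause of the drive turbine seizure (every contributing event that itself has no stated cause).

the exhaust heat exchanger overheating, the secondary bearing cavitation

Tracing upstream from the drive turbine seizure: the drive turbine seizure ← the drive bearing misalignment ← the upstream coupling fatigue crack ← the secondary compressor wear ← the outlet compressor failure ← the exhaust heat exchanger overheating.
A separate upstream branch: the drive turbine seizure ← the drive bearing misalignment ← the upstream coupling fatigue crack ← the secondary bearing cavitation.
Each of those chain origins has no stated cause.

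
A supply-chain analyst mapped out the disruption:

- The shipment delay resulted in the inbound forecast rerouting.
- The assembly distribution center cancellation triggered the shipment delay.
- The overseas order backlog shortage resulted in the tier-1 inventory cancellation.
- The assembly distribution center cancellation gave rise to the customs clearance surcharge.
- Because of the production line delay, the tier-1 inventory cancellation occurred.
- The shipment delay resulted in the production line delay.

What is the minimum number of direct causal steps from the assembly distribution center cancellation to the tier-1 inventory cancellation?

3

Shortest chain: the assembly distribution center cancellation → the shipment delay → the production line delay → the tier-1 inventory cancellation.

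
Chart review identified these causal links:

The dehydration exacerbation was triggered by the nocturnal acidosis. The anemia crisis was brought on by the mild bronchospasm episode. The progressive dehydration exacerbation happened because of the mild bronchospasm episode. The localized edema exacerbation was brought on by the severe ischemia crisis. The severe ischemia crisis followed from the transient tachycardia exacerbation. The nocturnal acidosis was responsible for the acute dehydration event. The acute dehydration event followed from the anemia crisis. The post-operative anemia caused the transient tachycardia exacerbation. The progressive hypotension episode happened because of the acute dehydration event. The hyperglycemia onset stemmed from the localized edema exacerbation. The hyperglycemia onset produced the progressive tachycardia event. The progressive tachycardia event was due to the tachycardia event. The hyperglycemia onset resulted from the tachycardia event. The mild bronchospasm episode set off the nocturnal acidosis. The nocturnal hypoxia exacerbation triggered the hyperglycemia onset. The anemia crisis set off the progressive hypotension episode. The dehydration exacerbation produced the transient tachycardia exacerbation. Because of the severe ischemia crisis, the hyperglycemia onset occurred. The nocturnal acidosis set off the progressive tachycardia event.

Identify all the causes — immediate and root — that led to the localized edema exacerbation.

the dehydration exacerbation, the mild bronchospasm episode, the nocturnal acidosis, the post-operative anemia, the severe ischemia crisis, the transient tachycardia exacerbation

Immediate cause of the localized edema exacerbation: the severe ischemia crisis.
Further upstream: the mild bronchospasm episode, the post-operative anemia, the nocturnal acidosis, the dehydration exacerbation, the transient tachycardia exacerbation.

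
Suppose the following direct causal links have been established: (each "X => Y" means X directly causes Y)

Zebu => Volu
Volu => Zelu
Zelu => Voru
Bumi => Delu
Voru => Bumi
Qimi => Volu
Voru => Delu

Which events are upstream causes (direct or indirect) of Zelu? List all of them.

Qimi, Volu, Zebu

Immediate cause of Zelu: Volu.
Further upstream: Qimi, Zebu.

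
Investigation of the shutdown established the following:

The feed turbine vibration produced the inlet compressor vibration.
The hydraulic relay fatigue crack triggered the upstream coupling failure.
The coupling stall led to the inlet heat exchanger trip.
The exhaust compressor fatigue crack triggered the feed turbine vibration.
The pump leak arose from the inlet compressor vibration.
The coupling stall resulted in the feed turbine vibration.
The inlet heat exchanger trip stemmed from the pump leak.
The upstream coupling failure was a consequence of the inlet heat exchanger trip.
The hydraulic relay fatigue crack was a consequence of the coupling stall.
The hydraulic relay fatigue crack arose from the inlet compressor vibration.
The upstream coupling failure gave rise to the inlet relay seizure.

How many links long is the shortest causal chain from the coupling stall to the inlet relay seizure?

Shortest chain: the coupling stall → the inlet heat exchanger trip → the upstream coupling failure → the inlet relay seizure.

3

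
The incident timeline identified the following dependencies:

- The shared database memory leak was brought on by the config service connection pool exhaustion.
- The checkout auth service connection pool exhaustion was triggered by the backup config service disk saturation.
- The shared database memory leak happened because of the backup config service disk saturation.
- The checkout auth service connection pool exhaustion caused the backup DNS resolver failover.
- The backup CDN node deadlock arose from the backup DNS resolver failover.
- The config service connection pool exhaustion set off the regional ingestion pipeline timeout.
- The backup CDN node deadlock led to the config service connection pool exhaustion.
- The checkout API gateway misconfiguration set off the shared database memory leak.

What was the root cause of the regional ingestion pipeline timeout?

the backup config service disk saturation

Tracing upstream from the regional ingestion pipeline timeout: the regional ingestion pipeline timeout ← the config service connection pool exhaustion ← the backup CDN node deadlock ← the backup DNS resolver failover ← the checkout auth service connection pool exhaustion ← the backup config service disk saturation.
The backup config service disk saturation has no stated cause, so it is the root.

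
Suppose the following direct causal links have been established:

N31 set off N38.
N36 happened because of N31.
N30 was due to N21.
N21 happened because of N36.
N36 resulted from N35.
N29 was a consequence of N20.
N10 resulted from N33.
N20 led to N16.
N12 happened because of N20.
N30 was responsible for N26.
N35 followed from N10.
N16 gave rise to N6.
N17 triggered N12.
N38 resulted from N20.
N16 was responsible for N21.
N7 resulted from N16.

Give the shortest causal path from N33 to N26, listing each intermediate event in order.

N33 → N10
N10 → N35
N35 → N36
N36 → N21
N21 → N30
N30 → N26
Length: 6 steps.

N33 → N10 → N35 → N36 → N21 → N30 → N26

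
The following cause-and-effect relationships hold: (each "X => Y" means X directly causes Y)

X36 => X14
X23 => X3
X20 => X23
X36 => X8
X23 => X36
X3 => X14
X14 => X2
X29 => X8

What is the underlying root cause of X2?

X20

Tracing upstream from X2: X2 ← X14 ← X3 ← X23 ← X20.
X20 has no stated cause, so it is the root.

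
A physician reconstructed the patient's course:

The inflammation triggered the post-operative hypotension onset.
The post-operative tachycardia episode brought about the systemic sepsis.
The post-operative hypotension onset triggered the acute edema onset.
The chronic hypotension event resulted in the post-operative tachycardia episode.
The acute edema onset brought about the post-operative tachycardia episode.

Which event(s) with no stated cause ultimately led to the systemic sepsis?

the chronic hypotension event, the inflammation

Tracing upstream from the systemic sepsis: the systemic sepsis ← the post-operative tachycardia episode ← the acute edema onset ← the post-operative hypotension onset ← the inflammation.
A separate upstream branch: the systemic sepsis ← the post-operative tachycardia episode ← the chronic hypotension event.
Each of those chain origins has no stated cause.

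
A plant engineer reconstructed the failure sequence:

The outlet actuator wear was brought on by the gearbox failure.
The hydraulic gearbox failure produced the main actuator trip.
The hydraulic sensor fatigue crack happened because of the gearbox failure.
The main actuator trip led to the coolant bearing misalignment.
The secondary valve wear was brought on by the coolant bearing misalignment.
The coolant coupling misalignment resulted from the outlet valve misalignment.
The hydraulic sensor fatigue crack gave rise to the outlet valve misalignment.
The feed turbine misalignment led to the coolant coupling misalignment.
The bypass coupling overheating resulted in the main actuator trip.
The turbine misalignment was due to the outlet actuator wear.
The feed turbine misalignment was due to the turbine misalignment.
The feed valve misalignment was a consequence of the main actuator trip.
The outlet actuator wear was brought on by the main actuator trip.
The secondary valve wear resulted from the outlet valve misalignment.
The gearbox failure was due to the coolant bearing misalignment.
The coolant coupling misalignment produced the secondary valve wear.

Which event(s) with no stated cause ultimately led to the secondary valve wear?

Tracing upstream from the secondary valve wear: the secondary valve wear ← the coolant bearing misalignment ← the main actuator trip ← the hydraulic gearbox failure.
A separate upstream branch: the secondary valve wear ← the coolant bearing misalignment ← the main actuator trip ← the bypass coupling overheating.
Each of those chain origins has no stated cause.

the bypass coupling overheating, the hydraulic gearbox failure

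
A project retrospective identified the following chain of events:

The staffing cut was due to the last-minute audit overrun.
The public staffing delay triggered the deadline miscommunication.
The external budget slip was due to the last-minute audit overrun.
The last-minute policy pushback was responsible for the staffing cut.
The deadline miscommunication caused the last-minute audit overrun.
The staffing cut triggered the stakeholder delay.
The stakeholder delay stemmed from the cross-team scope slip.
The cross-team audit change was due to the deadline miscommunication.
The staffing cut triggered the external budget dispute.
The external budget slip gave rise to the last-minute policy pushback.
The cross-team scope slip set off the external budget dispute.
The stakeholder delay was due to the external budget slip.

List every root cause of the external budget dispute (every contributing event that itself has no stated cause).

Tracing upstream from the external budget dispute: the external budget dispute ← the staffing cut ← the last-minute audit overrun ← the deadline miscommunication ← the public staffing delay.
A separate upstream branch: the external budget dispute ← the cross-team scope slip.
Each of those chain origins has no stated cause.

the cross-team scope slip, the public staffing delay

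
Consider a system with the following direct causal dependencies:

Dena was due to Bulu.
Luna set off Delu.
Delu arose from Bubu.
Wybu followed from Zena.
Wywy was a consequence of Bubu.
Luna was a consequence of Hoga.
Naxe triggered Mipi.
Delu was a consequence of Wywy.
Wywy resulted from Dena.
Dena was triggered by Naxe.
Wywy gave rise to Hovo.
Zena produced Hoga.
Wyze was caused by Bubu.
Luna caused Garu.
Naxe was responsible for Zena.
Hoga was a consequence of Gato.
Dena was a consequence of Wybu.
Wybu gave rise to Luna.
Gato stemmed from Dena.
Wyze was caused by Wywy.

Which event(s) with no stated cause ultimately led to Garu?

Bulu, Naxe

Tracing upstream from Garu: Garu ← Luna ← Wybu ← Zena ← Naxe.
A separate upstream branch: Garu ← Luna ← Hoga ← Gato ← Dena ← Bulu.
Each of those chain origins has no stated cause.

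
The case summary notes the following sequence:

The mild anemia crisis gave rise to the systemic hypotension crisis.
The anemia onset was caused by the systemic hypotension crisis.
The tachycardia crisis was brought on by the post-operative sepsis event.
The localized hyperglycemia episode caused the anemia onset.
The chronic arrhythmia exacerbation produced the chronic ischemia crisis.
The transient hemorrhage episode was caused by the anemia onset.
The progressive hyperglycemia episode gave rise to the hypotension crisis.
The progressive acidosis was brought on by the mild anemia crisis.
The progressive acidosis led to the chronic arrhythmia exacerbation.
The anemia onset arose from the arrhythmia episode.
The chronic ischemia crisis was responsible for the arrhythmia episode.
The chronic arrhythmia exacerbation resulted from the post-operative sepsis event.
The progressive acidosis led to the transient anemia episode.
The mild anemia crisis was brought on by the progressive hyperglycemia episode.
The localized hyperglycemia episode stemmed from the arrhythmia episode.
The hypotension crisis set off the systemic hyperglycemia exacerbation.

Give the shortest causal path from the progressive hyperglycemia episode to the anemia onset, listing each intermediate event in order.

the progressive hyperglycemia episode → the mild anemia crisis → the systemic hypotension crisis → the anemia onset

the progressive hyperglycemia episode → the mild anemia crisis
the mild anemia crisis → the systemic hypotension crisis
the systemic hypotension crisis → the anemia onset
Length: 3 steps.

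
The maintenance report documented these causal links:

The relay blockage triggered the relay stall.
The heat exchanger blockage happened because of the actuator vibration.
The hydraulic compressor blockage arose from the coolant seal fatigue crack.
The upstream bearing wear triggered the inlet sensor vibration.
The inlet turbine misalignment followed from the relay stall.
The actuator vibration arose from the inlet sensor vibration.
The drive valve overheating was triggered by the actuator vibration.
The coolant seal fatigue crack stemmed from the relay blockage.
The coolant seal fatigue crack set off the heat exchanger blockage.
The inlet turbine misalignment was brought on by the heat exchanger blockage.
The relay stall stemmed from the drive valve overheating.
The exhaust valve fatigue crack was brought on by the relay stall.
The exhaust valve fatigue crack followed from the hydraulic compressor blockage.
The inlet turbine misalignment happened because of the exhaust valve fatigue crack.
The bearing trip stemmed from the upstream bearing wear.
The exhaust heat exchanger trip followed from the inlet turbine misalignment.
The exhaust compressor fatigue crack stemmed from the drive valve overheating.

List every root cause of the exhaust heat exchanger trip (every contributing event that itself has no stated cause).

Tracing upstream from the exhaust heat exchanger trip: the exhaust heat exchanger trip ← the inlet turbine misalignment ← the heat exchanger blockage ← the actuator vibration ← the inlet sensor vibration ← the upstream bearing wear.
A separate upstream branch: the exhaust heat exchanger trip ← the inlet turbine misalignment ← the relay stall ← the relay blockage.
Each of those chain origins has no stated cause.

the relay blockage, the upstream bearing wear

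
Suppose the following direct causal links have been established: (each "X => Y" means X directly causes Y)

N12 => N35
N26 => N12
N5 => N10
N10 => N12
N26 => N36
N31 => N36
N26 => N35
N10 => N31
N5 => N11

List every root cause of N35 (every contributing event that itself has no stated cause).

Tracing upstream from N35: N35 ← N12 ← N10 ← N5.
A separate upstream branch: N35 ← N26.
Each of those chain origins has no stated cause.

N26, N5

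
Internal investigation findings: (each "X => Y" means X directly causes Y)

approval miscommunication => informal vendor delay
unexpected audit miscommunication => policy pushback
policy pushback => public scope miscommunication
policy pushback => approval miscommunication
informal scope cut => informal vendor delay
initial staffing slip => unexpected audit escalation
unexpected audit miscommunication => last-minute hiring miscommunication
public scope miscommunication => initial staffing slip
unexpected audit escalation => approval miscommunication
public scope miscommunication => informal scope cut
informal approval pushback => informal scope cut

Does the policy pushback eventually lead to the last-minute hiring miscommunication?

The policy pushback leads to the public scope miscommunication, the initial staffing slip, the unexpected audit escalation, the approval miscommunication, the informal scope cut, the informal vendor delay; the last-minute hiring miscommunication is not among them.

No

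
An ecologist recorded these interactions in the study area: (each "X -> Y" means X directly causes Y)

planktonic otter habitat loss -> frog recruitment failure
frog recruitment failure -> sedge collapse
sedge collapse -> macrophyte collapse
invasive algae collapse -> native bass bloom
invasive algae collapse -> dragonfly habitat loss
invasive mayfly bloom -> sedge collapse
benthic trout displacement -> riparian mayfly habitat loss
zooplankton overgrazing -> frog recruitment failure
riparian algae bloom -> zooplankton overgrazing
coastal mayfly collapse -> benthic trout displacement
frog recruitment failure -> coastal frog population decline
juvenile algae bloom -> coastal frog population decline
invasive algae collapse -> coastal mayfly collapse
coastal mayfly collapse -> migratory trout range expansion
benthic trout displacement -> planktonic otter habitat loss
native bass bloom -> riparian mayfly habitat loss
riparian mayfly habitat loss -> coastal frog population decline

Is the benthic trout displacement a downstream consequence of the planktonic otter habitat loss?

No

The planktonic otter habitat loss leads to the frog recruitment failure, the sedge collapse, the macrophyte collapse, the coastal frog population decline; the benthic trout displacement is not among them.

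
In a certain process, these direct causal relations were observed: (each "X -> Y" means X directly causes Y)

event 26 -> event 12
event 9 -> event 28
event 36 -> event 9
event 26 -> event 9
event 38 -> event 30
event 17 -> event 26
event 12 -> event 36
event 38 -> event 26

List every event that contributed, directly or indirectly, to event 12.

event 17, event 26, event 38

Immediate cause of event 12: event 26.
Further upstream: event 38, event 17.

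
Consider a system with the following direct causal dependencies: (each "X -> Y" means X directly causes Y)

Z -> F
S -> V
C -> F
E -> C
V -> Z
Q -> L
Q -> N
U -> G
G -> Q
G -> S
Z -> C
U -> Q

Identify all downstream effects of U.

Direct effects: G, Q.
2 steps out: S, L, N.
3 steps out: V.
4 steps out: Z.
5 steps out: C, F.
Not reachable from it: E.

C, F, G, L, N, Q, S, V, Z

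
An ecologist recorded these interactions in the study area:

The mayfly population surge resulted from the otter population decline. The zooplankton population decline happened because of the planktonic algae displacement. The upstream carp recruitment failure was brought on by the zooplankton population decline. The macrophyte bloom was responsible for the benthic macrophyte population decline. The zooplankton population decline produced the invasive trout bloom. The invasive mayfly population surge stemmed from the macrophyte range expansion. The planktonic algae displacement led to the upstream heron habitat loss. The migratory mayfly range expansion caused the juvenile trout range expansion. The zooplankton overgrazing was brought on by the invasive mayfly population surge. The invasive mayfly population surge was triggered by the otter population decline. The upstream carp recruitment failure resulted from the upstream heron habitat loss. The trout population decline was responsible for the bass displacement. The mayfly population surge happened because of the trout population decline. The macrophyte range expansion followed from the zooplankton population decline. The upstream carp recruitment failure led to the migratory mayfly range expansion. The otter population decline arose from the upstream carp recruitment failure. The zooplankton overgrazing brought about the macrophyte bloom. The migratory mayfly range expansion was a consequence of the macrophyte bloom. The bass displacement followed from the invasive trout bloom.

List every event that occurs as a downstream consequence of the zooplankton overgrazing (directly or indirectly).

Direct effects: the macrophyte bloom.
2 steps out: the benthic macrophyte population decline, the migratory mayfly range expansion.
3 steps out: the juvenile trout range expansion.
Not reachable from it: the planktonic algae displacement, the upstream heron habitat loss, the zooplankton population decline, the upstream carp recruitment failure, the otter population decline, the macrophyte range expansion, the invasive mayfly population surge, the trout population decline, the invasive trout bloom, the mayfly population surge, the bass displacement.

the benthic macrophyte population decline, the juvenile trout range expansion, the macrophyte bloom, the migratory mayfly range expansion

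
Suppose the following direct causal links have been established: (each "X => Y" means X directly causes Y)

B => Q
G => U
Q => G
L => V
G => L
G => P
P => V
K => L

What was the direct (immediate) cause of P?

G

Upstream contributors include B, Q, but only G feeds directly into P.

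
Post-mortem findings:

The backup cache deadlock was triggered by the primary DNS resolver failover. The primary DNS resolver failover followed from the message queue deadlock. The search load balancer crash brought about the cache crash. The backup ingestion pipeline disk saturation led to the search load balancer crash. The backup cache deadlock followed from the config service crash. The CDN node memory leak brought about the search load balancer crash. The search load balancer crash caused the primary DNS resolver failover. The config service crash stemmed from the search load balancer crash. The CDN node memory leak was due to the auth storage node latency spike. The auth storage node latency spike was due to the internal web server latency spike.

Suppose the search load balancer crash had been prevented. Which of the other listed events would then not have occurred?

Downstream of the search load balancer crash: the config service crash, the cache crash, the primary DNS resolver failover, the backup cache deadlock.
Of those, still caused via another path: the primary DNS resolver failover, the backup cache deadlock.
The remainder have no surviving cause.

the cache crash, the config service crash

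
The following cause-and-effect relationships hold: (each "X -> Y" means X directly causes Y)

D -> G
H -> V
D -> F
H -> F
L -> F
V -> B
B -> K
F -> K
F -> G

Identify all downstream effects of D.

F, G, K

Direct effects: F, G.
2 steps out: K.
Not reachable from it: H, V, B, L.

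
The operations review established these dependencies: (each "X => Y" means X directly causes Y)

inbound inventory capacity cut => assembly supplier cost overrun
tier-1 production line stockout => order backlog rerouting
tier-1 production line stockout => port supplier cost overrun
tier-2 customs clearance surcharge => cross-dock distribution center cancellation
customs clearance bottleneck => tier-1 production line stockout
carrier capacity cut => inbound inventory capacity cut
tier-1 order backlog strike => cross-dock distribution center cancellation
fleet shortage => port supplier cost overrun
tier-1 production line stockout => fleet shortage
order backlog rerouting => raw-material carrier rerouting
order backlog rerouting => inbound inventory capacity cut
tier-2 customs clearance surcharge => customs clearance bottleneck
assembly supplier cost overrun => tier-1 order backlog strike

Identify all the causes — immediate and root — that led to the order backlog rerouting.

the customs clearance bottleneck, the tier-1 production line stockout, the tier-2 customs clearance surcharge

Immediate cause of the order backlog rerouting: the tier-1 production line stockout.
Further upstream: the tier-2 customs clearance surcharge, the customs clearance bottleneck.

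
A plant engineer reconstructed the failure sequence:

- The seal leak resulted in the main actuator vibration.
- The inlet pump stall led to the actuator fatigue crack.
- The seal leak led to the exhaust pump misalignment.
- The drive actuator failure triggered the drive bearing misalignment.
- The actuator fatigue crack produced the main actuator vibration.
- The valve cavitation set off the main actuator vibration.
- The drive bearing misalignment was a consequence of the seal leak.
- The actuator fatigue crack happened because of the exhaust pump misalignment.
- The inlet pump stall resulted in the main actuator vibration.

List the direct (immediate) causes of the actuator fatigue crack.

the exhaust pump misalignment, the inlet pump stall

Upstream contributors include the seal leak, but only the exhaust pump misalignment, the inlet pump stall feed directly into the actuator fatigue crack.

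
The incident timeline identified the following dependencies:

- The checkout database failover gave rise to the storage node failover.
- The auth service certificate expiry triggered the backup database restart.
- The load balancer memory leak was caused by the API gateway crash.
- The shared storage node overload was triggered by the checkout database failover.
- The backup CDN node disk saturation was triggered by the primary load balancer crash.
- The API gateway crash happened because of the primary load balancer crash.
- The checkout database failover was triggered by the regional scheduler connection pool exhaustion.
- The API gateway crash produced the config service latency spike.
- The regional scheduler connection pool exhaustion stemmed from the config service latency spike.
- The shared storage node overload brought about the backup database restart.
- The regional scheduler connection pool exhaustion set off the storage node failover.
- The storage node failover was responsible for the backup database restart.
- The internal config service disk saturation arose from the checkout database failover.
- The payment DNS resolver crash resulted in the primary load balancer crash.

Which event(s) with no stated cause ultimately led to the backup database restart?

the auth service certificate expiry, the payment DNS resolver crash

Tracing upstream from the backup database restart: the backup database restart ← the storage node failover ← the regional scheduler connection pool exhaustion ← the config service latency spike ← the API gateway crash ← the primary load balancer crash ← the payment DNS resolver crash.
A separate upstream branch: the backup database restart ← the auth service certificate expiry.
Each of those chain origins has no stated cause.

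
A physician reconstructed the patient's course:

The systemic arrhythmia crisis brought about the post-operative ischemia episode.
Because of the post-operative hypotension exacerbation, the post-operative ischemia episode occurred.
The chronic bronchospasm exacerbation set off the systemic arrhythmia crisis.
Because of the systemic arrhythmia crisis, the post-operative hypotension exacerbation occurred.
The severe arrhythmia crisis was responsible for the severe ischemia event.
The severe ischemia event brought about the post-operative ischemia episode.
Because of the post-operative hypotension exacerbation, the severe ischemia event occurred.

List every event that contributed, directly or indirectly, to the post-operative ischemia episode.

the chronic bronchospasm exacerbation, the post-operative hypotension exacerbation, the severe arrhythmia crisis, the severe ischemia event, the systemic arrhythmia crisis

Immediate causes of the post-operative ischemia episode: the systemic arrhythmia crisis, the post-operative hypotension exacerbation, the severe ischemia event.
Further upstream: the chronic bronchospasm exacerbation, the severe arrhythmia crisis.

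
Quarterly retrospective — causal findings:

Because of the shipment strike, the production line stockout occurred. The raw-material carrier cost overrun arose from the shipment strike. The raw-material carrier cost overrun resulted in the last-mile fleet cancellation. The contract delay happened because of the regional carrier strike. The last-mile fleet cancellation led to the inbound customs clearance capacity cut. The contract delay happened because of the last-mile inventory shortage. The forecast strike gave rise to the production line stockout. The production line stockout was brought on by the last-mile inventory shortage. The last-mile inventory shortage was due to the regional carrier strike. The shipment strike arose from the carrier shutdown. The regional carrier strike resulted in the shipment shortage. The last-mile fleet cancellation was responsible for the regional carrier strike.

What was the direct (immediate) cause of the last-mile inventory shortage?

Upstream contributors include the carrier shutdown, the shipment strike, the raw-material carrier cost overrun, the last-mile fleet cancellation, but only the regional carrier strike feeds directly into the last-mile inventory shortage.

the regional carrier strike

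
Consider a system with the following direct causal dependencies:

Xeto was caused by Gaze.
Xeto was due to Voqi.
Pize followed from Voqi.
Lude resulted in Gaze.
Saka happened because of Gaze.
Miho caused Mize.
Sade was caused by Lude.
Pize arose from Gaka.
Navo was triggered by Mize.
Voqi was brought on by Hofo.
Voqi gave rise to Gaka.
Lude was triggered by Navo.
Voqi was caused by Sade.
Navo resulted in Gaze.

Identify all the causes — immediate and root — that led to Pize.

Gaka, Hofo, Lude, Miho, Mize, Navo, Sade, Voqi

Immediate causes of Pize: Voqi, Gaka.
Further upstream: Miho, Mize, Navo, Lude, Sade, Hofo.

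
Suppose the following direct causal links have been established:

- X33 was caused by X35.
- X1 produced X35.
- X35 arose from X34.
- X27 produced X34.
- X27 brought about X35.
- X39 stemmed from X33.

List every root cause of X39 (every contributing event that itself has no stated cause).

Tracing upstream from X39: X39 ← X33 ← X35 ← X27.
A separate upstream branch: X39 ← X33 ← X35 ← X1.
Each of those chain origins has no stated cause.

X1, X27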